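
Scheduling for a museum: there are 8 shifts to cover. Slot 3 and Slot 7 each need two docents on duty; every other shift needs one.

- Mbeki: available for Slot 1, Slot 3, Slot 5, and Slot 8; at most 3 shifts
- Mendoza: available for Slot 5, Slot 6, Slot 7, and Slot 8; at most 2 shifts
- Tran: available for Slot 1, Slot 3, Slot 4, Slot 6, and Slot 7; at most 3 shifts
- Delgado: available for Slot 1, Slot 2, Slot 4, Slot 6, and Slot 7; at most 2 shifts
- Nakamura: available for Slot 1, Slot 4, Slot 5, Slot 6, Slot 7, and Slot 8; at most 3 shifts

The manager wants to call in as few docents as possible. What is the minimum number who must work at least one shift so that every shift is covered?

4

10 slots to fill and no one can take more than 3, so at least ⌈10/3⌉ = 4 docents are needed.
Mbeki, Mendoza, Tran, and Delgado alone can cover everything: Slot 1→Tran, Slot 2→Delgado, Slot 3→Mbeki+Tran, Slot 4→Tran, Slot 5→Mbeki, Slot 6→Mendoza, Slot 7→Mendoza+Delgado, Slot 8→Mbeki.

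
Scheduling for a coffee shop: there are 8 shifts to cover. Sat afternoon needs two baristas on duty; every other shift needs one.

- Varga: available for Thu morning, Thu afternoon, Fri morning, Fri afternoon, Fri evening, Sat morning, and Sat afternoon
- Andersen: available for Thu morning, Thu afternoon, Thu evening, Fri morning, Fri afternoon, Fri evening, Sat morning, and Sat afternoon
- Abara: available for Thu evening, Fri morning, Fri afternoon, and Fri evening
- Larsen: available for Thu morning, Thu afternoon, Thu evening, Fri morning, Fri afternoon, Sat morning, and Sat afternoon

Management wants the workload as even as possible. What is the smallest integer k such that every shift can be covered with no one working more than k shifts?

With 4 baristas and 9 worker-slots to fill, someone must work at least ⌈9/4⌉ = 3 shifts, so k ≥ 3.
k = 3 works: Thu morning→Varga, Thu afternoon→Varga, Thu evening→Andersen, Fri morning→Abara, Fri afternoon→Abara, Fri evening→Varga, Sat morning→Andersen, Sat afternoon→Andersen+Larsen.
Loads: Varga 3, Andersen 3, Abara 2, Larsen 1 — all ≤ 3.

3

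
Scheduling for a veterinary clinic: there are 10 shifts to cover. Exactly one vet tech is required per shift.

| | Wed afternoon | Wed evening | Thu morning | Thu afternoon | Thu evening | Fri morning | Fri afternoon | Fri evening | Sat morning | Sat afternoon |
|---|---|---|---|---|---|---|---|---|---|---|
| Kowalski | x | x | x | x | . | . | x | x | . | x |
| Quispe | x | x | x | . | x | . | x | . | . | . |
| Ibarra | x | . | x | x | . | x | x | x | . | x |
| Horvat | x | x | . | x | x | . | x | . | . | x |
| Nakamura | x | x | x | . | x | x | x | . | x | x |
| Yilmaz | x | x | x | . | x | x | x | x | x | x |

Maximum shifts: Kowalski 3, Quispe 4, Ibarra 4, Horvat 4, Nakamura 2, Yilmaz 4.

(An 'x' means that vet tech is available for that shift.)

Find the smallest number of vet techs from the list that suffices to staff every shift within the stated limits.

10 slots to fill and no one can take more than 4, so at least ⌈10/4⌉ = 3 vet techs are needed.
Kowalski, Quispe, and Yilmaz alone can cover everything: Wed afternoon→Quispe, Wed evening→Quispe, Thu morning→Quispe, Thu afternoon→Kowalski, Thu evening→Quispe, Fri morning→Yilmaz, Fri afternoon→Yilmaz, Fri evening→Kowalski, Sat morning→Yilmaz, Sat afternoon→Kowalski.

3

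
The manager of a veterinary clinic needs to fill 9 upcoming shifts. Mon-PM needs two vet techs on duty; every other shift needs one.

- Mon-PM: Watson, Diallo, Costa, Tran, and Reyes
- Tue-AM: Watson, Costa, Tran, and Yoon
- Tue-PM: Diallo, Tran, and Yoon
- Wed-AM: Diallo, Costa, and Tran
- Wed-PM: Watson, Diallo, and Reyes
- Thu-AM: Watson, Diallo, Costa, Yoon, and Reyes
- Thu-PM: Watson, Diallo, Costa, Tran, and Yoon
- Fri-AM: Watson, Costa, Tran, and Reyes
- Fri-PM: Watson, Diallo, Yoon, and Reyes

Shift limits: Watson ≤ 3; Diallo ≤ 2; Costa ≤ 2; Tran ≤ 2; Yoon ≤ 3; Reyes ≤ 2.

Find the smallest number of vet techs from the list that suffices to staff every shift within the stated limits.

4

10 slots to fill and no one can take more than 3, so at least ⌈10/3⌉ = 4 vet techs are needed.
Watson, Diallo, Costa, and Yoon alone can cover everything: Mon-PM→Watson+Costa, Tue-AM→Costa, Tue-PM→Diallo, Wed-AM→Diallo, Wed-PM→Watson, Thu-AM→Yoon, Thu-PM→Yoon, Fri-AM→Watson, Fri-PM→Yoon.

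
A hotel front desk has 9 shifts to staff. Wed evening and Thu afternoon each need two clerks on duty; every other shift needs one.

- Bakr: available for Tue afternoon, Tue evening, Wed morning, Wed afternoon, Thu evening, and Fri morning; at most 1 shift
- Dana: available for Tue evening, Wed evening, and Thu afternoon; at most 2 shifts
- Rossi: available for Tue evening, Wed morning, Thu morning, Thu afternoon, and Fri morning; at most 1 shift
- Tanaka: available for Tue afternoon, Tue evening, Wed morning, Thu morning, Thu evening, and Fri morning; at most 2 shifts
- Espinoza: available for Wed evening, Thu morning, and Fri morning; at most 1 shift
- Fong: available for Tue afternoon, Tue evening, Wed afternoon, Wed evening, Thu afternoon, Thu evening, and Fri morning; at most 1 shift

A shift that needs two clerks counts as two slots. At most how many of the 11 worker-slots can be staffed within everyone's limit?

Total capacity across all clerks is 1+2+1+2+1+1 = 8, and 11 slots are needed, so at most 8 can be filled.
An assignment achieving 8: Tue afternoon→Tanaka, Wed morning→Rossi, Wed afternoon→Bakr, Wed evening→Dana+Espinoza, Thu morning→Tanaka, Thu afternoon→Dana+Fong.
Loads: Bakr 1/1, Dana 2/2, Rossi 1/1, Tanaka 2/2, Espinoza 1/1, Fong 1/1.

8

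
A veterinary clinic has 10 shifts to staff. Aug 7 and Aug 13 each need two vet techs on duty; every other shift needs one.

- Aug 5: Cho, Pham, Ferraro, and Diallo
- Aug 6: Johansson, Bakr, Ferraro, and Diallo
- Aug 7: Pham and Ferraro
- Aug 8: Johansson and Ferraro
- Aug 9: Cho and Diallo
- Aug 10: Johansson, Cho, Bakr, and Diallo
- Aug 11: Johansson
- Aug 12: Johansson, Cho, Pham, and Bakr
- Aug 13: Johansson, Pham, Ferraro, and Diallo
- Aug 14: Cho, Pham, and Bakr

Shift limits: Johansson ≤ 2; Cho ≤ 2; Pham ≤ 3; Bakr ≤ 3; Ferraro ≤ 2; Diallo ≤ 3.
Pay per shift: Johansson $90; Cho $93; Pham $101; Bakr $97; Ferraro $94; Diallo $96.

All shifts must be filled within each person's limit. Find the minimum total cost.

$1137

Aug 7 can only be covered by Pham and Ferraro, so that assignment is forced.
Aug 11 can only be covered by Johansson, so that assignment is forced.
Picking the cheapest available vet tech for each shift independently would cost $1108, but that ignores the shift limits.
An optimal schedule: Aug 5→Diallo, Aug 6→Diallo, Aug 7→Ferraro+Pham, Aug 8→Johansson, Aug 9→Cho, Aug 10→Bakr, Aug 11→Johansson, Aug 12→Bakr, Aug 13→Ferraro+Diallo, Aug 14→Cho.
Total: 96 + 96 + 94 + 101 + 90 + 93 + 97 + 90 + 97 + 94 + 96 + 93 = $1137.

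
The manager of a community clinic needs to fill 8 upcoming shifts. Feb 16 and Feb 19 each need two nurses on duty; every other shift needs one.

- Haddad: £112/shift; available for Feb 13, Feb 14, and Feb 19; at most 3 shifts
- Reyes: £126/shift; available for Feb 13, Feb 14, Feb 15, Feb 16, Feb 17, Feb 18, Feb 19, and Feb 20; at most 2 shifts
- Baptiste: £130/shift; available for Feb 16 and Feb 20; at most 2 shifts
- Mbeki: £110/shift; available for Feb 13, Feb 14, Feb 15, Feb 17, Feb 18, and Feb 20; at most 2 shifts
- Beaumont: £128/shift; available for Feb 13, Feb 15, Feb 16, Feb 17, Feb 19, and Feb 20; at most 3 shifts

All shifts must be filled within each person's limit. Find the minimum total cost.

£1192

Picking the cheapest available nurse for each shift independently would cost £1152, but that ignores the shift limits.
An optimal schedule: Feb 13→Haddad, Feb 14→Haddad, Feb 15→Mbeki, Feb 16→Reyes+Beaumont, Feb 17→Reyes, Feb 18→Mbeki, Feb 19→Haddad+Beaumont, Feb 20→Beaumont.
Total: 112 + 112 + 110 + 126 + 128 + 126 + 110 + 112 + 128 + 128 = £1192.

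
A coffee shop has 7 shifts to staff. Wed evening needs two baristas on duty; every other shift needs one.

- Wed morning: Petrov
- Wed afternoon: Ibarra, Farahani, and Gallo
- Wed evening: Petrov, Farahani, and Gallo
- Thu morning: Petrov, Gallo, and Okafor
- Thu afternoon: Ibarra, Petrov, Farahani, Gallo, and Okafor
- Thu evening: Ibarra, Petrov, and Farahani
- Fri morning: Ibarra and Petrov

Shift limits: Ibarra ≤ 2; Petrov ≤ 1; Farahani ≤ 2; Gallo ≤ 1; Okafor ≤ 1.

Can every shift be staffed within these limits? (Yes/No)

No

Total capacity is 2+1+2+1+1 = 7 but 8 worker-slots are needed — infeasible.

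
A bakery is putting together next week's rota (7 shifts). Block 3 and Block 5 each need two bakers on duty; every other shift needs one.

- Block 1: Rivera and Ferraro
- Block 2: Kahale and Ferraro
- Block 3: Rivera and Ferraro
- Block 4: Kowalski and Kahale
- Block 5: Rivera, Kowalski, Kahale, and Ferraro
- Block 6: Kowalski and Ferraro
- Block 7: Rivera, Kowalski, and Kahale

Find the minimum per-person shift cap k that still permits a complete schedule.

3

With 4 bakers and 9 worker-slots to fill, someone must work at least ⌈9/4⌉ = 3 shifts, so k ≥ 3.
k = 3 works: Block 1→Rivera, Block 2→Kahale, Block 3→Rivera+Ferraro, Block 4→Kowalski, Block 5→Kowalski+Kahale, Block 6→Kowalski, Block 7→Rivera.
Loads: Rivera 3, Kowalski 3, Kahale 2, Ferraro 1 — all ≤ 3.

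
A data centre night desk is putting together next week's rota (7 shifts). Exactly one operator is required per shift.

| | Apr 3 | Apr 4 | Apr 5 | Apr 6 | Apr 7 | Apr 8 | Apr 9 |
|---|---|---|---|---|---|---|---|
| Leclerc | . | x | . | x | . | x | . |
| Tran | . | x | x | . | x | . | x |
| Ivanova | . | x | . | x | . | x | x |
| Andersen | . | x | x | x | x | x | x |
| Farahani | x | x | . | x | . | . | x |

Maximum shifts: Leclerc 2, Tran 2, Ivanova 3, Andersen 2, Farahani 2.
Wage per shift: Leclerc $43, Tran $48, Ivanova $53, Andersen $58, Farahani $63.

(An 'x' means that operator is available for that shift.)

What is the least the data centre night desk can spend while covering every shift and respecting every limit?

Apr 3 can only be covered by Farahani, so that assignment is forced.
Picking the cheapest available operator for each shift independently would cost $336, but that ignores the shift limits.
An optimal schedule: Apr 3→Farahani, Apr 4→Ivanova, Apr 5→Tran, Apr 6→Leclerc, Apr 7→Tran, Apr 8→Leclerc, Apr 9→Ivanova.
Total: 63 + 53 + 48 + 43 + 48 + 43 + 53 = $351.

$351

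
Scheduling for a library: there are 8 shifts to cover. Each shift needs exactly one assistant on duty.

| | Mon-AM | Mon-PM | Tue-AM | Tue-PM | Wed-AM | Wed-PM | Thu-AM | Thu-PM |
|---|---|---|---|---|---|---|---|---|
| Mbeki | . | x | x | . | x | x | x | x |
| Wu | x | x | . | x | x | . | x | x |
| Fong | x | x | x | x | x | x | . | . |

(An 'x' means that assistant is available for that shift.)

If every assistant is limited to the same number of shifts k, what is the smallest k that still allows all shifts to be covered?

With 3 assistants and 8 worker-slots to fill, someone must work at least ⌈8/3⌉ = 3 shifts, so k ≥ 3.
k = 3 works: Mon-AM→Wu, Mon-PM→Fong, Tue-AM→Mbeki, Tue-PM→Wu, Wed-AM→Fong, Wed-PM→Mbeki, Thu-AM→Mbeki, Thu-PM→Wu.
Loads: Mbeki 3, Wu 3, Fong 2 — all ≤ 3.

3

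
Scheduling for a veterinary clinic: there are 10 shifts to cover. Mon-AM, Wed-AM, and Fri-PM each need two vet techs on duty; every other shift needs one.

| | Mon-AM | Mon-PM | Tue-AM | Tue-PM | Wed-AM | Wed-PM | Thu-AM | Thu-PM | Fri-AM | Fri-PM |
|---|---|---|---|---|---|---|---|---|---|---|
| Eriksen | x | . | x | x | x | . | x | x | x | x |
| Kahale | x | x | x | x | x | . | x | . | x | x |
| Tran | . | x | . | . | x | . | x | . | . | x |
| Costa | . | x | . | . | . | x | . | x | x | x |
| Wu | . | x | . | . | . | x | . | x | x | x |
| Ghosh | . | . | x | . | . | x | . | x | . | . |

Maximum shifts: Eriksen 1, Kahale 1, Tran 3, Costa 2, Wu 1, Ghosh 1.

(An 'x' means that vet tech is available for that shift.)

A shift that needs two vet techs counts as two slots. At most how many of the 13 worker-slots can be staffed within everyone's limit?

Total capacity across all vet techs is 1+1+3+2+1+1 = 9, and 13 slots are needed, so at most 9 can be filled.
An assignment achieving 9: Mon-AM→Eriksen+Kahale, Mon-PM→Tran, Tue-AM→Ghosh, Wed-AM→Tran, Wed-PM→Costa, Thu-AM→Tran, Thu-PM→Costa, Fri-AM→Wu.
Loads: Eriksen 1/1, Kahale 1/1, Tran 3/3, Costa 2/2, Wu 1/1, Ghosh 1/1.

9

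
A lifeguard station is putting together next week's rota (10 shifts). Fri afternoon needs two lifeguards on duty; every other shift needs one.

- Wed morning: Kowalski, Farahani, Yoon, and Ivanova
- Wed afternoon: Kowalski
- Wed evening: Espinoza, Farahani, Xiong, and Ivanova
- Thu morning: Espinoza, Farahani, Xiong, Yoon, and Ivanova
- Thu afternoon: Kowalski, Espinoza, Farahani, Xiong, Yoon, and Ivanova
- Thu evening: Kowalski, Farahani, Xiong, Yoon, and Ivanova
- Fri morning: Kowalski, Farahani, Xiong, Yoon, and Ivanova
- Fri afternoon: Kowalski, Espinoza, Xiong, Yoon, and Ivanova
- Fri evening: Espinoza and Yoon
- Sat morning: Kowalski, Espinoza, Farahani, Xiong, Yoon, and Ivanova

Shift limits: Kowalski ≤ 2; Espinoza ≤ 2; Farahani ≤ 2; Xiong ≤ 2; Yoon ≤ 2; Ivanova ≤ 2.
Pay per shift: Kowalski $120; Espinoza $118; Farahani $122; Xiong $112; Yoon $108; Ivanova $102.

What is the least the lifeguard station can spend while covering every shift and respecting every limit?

$1242

Wed afternoon can only be covered by Kowalski, so that assignment is forced.
Picking the cheapest available lifeguard for each shift independently would cost $1152, but that ignores the shift limits.
An optimal schedule: Wed morning→Ivanova, Wed afternoon→Kowalski, Wed evening→Ivanova, Thu morning→Yoon, Thu afternoon→Espinoza, Thu evening→Xiong, Fri morning→Xiong, Fri afternoon→Espinoza+Kowalski, Fri evening→Yoon, Sat morning→Farahani.
Total: 102 + 120 + 102 + 108 + 118 + 112 + 112 + 118 + 120 + 108 + 122 = $1242.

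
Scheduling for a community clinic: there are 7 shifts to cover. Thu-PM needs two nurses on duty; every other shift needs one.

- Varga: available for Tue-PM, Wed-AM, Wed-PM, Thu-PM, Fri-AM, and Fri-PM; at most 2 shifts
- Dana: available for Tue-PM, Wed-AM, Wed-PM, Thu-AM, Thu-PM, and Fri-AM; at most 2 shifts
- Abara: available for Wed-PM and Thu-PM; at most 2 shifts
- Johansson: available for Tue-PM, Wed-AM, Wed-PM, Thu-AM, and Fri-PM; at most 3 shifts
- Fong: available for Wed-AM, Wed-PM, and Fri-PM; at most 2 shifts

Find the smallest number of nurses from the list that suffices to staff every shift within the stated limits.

8 slots to fill and no one can take more than 3, so at least ⌈8/3⌉ = 3 nurses are needed.
Any 3 nurses together have capacity at most 3+2+2 = 7 < 8 slots, so 3 can never suffice.
Varga, Dana, Abara, and Johansson alone can cover everything: Tue-PM→Johansson, Wed-AM→Johansson, Wed-PM→Abara, Thu-AM→Dana, Thu-PM→Dana+Abara, Fri-AM→Varga, Fri-PM→Varga.

4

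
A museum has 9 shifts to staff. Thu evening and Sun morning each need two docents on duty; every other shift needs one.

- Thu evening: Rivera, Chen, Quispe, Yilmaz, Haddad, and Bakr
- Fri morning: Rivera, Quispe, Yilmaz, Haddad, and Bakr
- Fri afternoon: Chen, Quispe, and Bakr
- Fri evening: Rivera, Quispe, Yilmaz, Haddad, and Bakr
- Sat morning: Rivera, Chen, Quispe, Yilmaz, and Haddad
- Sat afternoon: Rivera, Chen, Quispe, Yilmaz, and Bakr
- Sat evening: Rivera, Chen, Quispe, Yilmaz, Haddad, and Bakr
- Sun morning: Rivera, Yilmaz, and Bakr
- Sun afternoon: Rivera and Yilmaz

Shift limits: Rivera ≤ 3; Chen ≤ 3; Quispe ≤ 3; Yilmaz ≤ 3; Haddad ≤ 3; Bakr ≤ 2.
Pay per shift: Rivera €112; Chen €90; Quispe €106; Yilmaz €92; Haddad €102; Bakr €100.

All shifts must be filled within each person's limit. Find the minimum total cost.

€1052

Picking the cheapest available docent for each shift independently would cost €1010, but that ignores the shift limits.
An optimal schedule: Thu evening→Chen+Haddad, Fri morning→Yilmaz, Fri afternoon→Chen, Fri evening→Bakr, Sat morning→Haddad, Sat afternoon→Chen, Sat evening→Haddad, Sun morning→Yilmaz+Bakr, Sun afternoon→Yilmaz.
Total: 90 + 102 + 92 + 90 + 100 + 102 + 90 + 102 + 92 + 100 + 92 = €1052.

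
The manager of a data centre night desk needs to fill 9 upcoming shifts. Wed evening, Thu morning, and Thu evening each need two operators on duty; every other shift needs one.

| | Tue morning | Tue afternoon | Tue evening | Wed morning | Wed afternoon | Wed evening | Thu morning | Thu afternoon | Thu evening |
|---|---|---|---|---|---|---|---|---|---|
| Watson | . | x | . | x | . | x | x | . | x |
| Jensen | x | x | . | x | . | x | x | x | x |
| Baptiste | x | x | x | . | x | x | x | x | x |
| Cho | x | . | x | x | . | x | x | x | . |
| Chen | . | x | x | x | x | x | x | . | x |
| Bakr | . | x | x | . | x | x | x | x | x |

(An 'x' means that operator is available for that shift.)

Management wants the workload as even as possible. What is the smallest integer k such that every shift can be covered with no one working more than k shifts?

With 6 operators and 12 worker-slots to fill, someone must work at least ⌈12/6⌉ = 2 shifts, so k ≥ 2.
k = 2 works: Tue morning→Jensen, Tue afternoon→Watson, Tue evening→Baptiste, Wed morning→Watson, Wed afternoon→Baptiste, Wed evening→Cho+Chen, Thu morning→Cho+Bakr, Thu afternoon→Jensen, Thu evening→Chen+Bakr.
Loads: Watson 2, Jensen 2, Baptiste 2, Cho 2, Chen 2, Bakr 2 — all ≤ 2.

2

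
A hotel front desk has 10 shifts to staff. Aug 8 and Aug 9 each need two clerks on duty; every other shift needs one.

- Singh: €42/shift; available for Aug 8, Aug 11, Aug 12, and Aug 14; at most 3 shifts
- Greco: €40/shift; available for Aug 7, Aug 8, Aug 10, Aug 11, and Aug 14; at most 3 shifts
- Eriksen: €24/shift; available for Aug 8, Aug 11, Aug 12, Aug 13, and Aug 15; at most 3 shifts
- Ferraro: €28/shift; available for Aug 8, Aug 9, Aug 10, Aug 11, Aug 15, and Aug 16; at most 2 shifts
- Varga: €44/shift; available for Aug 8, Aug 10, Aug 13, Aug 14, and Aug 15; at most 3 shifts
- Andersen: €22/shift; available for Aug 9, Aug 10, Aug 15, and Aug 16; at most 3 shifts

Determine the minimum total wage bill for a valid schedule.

Aug 7 can only be covered by Greco, so that assignment is forced.
Aug 9 can only be covered by Ferraro and Andersen, so that assignment is forced.
Picking the cheapest available clerk for each shift independently would cost €320, but that ignores the shift limits.
An optimal schedule: Aug 7→Greco, Aug 8→Greco+Singh, Aug 9→Andersen+Ferraro, Aug 10→Andersen, Aug 11→Eriksen, Aug 12→Eriksen, Aug 13→Eriksen, Aug 14→Greco, Aug 15→Ferraro, Aug 16→Andersen.
Total: 40 + 40 + 42 + 22 + 28 + 22 + 24 + 24 + 24 + 40 + 28 + 22 = €356.

€356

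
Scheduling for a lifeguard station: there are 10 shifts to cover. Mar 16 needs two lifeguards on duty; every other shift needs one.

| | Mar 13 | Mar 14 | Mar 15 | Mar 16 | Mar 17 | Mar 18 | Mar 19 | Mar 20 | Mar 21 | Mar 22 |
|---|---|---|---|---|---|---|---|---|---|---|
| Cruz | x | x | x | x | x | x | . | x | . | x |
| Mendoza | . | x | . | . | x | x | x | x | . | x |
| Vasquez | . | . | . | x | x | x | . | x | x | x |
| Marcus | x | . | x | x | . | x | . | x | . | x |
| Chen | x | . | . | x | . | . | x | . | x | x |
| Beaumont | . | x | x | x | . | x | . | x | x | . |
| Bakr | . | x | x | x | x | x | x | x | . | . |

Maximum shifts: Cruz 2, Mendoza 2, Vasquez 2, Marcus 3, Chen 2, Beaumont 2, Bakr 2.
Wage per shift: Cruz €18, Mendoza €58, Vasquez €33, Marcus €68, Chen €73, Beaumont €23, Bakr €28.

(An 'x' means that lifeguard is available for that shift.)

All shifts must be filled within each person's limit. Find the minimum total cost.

Picking the cheapest available lifeguard for each shift independently would cost €218, but that ignores the shift limits.
An optimal schedule: Mar 13→Cruz, Mar 14→Cruz, Mar 15→Beaumont, Mar 16→Vasquez+Marcus, Mar 17→Bakr, Mar 18→Mendoza, Mar 19→Bakr, Mar 20→Mendoza, Mar 21→Beaumont, Mar 22→Vasquez.
Total: 18 + 18 + 23 + 33 + 68 + 28 + 58 + 28 + 58 + 23 + 33 = €388.

€388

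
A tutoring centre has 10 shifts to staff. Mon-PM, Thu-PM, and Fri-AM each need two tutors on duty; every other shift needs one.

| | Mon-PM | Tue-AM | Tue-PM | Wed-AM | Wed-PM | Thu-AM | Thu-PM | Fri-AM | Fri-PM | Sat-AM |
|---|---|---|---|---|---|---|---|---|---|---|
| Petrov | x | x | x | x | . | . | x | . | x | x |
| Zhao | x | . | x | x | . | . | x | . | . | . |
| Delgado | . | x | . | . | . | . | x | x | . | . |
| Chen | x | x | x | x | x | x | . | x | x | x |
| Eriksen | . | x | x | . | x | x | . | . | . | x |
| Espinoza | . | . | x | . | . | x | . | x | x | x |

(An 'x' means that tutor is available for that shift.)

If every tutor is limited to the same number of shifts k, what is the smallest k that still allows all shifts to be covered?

With 6 tutors and 13 worker-slots to fill, someone must work at least ⌈13/6⌉ = 3 shifts, so k ≥ 3.
k = 3 works: Mon-PM→Petrov+Zhao, Tue-AM→Delgado, Tue-PM→Zhao, Wed-AM→Petrov, Wed-PM→Chen, Thu-AM→Chen, Thu-PM→Petrov+Zhao, Fri-AM→Delgado+Chen, Fri-PM→Espinoza, Sat-AM→Eriksen.
Loads: Petrov 3, Zhao 3, Delgado 2, Chen 3, Eriksen 1, Espinoza 1 — all ≤ 3.

3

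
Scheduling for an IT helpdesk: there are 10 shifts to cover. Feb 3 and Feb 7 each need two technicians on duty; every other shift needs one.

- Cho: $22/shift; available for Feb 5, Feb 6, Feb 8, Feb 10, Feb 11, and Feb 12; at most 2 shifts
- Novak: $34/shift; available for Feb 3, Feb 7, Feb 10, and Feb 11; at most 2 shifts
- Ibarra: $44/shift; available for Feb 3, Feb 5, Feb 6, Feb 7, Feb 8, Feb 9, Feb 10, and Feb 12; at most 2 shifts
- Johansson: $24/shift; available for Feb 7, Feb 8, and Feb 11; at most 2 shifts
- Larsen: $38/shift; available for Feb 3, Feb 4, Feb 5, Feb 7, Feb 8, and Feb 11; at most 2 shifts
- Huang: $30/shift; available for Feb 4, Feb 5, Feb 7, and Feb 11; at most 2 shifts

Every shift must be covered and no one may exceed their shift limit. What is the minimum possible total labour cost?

$384

Feb 9 can only be covered by Ibarra, so that assignment is forced.
Picking the cheapest available technician for each shift independently would cost $332, but that ignores the shift limits.
An optimal schedule: Feb 3→Novak+Ibarra, Feb 4→Larsen, Feb 5→Larsen, Feb 6→Cho, Feb 7→Johansson+Huang, Feb 8→Johansson, Feb 9→Ibarra, Feb 10→Novak, Feb 11→Huang, Feb 12→Cho.
Total: 34 + 44 + 38 + 38 + 22 + 24 + 30 + 24 + 44 + 34 + 30 + 22 = $384.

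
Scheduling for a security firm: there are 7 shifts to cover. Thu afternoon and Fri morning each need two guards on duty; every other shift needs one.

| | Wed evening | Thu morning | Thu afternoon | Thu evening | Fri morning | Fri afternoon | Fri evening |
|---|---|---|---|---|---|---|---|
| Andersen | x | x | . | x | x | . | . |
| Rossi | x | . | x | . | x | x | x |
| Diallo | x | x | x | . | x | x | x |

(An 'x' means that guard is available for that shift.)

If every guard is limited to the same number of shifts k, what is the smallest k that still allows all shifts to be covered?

With 3 guards and 9 worker-slots to fill, someone must work at least ⌈9/3⌉ = 3 shifts, so k ≥ 3.
k = 3 works: Wed evening→Diallo, Thu morning→Andersen, Thu afternoon→Rossi+Diallo, Thu evening→Andersen, Fri morning→Andersen+Diallo, Fri afternoon→Rossi, Fri evening→Rossi.
Loads: Andersen 3, Rossi 3, Diallo 3 — all ≤ 3.

3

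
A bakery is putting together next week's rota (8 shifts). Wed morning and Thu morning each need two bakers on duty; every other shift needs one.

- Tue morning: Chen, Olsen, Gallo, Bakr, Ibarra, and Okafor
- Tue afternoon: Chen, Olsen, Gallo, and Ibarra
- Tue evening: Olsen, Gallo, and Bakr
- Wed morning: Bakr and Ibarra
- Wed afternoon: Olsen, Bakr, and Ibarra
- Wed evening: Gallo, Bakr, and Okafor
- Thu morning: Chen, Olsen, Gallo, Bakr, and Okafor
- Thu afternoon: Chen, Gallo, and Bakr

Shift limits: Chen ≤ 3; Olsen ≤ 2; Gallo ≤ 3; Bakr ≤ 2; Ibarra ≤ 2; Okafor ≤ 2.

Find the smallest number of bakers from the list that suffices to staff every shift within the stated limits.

4

10 slots to fill and no one can take more than 3, so at least ⌈10/3⌉ = 4 bakers are needed.
Chen, Gallo, Bakr, and Ibarra alone can cover everything: Tue morning→Ibarra, Tue afternoon→Chen, Tue evening→Gallo, Wed morning→Bakr+Ibarra, Wed afternoon→Bakr, Wed evening→Gallo, Thu morning→Chen+Gallo, Thu afternoon→Chen.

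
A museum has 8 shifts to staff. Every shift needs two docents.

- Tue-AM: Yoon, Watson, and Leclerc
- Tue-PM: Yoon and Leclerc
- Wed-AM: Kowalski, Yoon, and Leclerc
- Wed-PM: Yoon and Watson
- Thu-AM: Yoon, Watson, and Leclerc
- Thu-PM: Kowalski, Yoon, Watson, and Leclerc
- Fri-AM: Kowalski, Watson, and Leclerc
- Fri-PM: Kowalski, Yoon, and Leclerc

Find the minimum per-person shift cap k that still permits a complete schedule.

With 4 docents and 16 worker-slots to fill, someone must work at least ⌈16/4⌉ = 4 shifts, so k ≥ 4.
k = 4 works: Tue-AM→Yoon+Watson, Tue-PM→Yoon+Leclerc, Wed-AM→Kowalski+Yoon, Wed-PM→Yoon+Watson, Thu-AM→Watson+Leclerc, Thu-PM→Kowalski+Leclerc, Fri-AM→Kowalski+Watson, Fri-PM→Kowalski+Leclerc.
Loads: Kowalski 4, Yoon 4, Watson 4, Leclerc 4 — all ≤ 4.

4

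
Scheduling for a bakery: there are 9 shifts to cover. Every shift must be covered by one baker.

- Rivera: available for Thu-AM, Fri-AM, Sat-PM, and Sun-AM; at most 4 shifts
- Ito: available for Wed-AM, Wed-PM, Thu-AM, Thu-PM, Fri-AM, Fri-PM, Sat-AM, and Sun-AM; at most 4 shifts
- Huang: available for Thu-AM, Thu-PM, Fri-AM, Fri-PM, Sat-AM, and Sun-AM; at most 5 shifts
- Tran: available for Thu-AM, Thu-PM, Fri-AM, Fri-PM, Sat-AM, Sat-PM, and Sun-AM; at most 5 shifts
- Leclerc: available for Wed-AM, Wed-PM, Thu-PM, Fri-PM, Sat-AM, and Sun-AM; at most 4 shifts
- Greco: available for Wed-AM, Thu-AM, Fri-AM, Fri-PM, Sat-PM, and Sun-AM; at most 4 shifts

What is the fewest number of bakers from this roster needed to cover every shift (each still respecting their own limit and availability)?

2

9 slots to fill and no one can take more than 5, so at least ⌈9/5⌉ = 2 bakers are needed.
Ito and Tran alone can cover everything: Wed-AM→Ito, Wed-PM→Ito, Thu-AM→Ito, Thu-PM→Ito, Fri-AM→Tran, Fri-PM→Tran, Sat-AM→Tran, Sat-PM→Tran, Sun-AM→Tran.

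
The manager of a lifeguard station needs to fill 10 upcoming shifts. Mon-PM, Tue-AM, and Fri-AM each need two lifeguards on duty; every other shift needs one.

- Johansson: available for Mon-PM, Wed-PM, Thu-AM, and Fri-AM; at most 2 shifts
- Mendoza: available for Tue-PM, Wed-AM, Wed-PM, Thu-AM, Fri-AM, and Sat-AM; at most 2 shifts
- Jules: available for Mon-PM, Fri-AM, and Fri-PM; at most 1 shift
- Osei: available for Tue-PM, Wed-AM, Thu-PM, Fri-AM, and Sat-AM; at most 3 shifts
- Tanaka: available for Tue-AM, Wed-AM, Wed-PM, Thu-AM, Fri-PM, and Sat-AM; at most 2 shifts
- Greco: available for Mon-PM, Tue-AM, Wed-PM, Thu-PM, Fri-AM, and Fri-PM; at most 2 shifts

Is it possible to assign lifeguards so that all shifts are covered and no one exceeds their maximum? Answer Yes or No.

No

Total capacity is 2+2+1+3+2+2 = 12 but 13 worker-slots are needed — infeasible.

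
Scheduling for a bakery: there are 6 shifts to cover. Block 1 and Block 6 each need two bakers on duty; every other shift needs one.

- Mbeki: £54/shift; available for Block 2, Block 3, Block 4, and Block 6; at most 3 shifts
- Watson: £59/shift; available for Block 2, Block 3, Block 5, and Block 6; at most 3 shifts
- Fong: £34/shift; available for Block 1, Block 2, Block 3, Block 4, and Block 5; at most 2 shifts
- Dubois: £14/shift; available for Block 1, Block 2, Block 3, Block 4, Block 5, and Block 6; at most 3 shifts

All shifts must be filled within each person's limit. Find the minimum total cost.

£272

Block 1 can only be covered by Fong and Dubois, so that assignment is forced.
Picking the cheapest available baker for each shift independently would cost £172, but that ignores the shift limits.
An optimal schedule: Block 1→Dubois+Fong, Block 2→Mbeki, Block 3→Mbeki, Block 4→Dubois, Block 5→Fong, Block 6→Dubois+Mbeki.
Total: 14 + 34 + 54 + 54 + 14 + 34 + 14 + 54 = £272.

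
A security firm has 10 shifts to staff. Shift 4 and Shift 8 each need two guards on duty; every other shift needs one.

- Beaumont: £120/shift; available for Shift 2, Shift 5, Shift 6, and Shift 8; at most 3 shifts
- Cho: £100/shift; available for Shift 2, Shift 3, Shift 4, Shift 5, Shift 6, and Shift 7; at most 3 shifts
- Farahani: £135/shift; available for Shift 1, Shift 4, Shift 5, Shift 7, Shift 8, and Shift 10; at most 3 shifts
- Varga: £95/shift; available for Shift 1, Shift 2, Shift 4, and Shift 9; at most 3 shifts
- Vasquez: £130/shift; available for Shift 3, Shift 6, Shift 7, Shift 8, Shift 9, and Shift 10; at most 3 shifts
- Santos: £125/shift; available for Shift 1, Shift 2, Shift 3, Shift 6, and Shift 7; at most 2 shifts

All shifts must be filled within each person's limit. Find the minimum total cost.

£1330

Picking the cheapest available guard for each shift independently would cost £1260, but that ignores the shift limits.
An optimal schedule: Shift 1→Varga, Shift 2→Beaumont, Shift 3→Cho, Shift 4→Varga+Cho, Shift 5→Cho, Shift 6→Beaumont, Shift 7→Santos, Shift 8→Beaumont+Vasquez, Shift 9→Varga, Shift 10→Vasquez.
Total: 95 + 120 + 100 + 95 + 100 + 100 + 120 + 125 + 120 + 130 + 95 + 130 = £1330.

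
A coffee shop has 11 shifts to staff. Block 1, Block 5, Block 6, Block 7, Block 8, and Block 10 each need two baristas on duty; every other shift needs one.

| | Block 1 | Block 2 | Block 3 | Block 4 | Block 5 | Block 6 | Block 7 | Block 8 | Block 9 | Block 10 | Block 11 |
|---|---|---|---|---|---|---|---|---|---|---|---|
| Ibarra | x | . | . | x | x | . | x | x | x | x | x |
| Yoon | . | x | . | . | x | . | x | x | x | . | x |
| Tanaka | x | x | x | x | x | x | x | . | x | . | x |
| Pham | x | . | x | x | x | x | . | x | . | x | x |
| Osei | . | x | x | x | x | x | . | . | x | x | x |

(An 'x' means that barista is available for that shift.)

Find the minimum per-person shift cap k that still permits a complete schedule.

With 5 baristas and 17 worker-slots to fill, someone must work at least ⌈17/5⌉ = 4 shifts, so k ≥ 4.
k = 4 works: Block 1→Ibarra+Tanaka, Block 2→Yoon, Block 3→Tanaka, Block 4→Tanaka, Block 5→Pham+Osei, Block 6→Tanaka+Pham, Block 7→Ibarra+Yoon, Block 8→Ibarra+Yoon, Block 9→Yoon, Block 10→Ibarra+Pham, Block 11→Pham.
Loads: Ibarra 4, Yoon 4, Tanaka 4, Pham 4, Osei 1 — all ≤ 4.

4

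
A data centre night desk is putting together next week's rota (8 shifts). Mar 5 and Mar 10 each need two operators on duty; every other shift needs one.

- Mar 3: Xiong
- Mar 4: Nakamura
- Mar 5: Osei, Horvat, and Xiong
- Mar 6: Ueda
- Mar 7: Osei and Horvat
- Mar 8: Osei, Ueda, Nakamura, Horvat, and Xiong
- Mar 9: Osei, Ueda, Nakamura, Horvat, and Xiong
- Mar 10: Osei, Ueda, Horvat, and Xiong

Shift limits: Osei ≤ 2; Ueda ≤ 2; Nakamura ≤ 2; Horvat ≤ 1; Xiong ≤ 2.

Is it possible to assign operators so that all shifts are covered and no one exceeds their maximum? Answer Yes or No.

No

Total capacity is 2+2+2+1+2 = 9 but 10 worker-slots are needed — infeasible.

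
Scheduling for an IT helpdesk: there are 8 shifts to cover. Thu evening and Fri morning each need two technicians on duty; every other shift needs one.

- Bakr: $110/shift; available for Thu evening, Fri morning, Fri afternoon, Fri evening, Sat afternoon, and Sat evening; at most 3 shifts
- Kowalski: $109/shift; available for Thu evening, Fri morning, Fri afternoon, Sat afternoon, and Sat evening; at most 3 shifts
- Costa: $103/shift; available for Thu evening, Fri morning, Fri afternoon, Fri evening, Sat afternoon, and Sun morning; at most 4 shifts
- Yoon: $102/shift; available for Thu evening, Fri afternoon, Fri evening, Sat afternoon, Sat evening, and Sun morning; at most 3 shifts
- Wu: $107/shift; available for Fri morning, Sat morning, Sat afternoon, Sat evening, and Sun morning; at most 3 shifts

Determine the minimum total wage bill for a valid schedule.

Sat morning can only be covered by Wu, so that assignment is forced.
Picking the cheapest available technician for each shift independently would cost $1032, but that ignores the shift limits.
An optimal schedule: Thu evening→Yoon+Costa, Fri morning→Costa+Wu, Fri afternoon→Costa, Fri evening→Yoon, Sat morning→Wu, Sat afternoon→Costa, Sat evening→Wu, Sun morning→Yoon.
Total: 102 + 103 + 103 + 107 + 103 + 102 + 107 + 103 + 107 + 102 = $1039.

$1039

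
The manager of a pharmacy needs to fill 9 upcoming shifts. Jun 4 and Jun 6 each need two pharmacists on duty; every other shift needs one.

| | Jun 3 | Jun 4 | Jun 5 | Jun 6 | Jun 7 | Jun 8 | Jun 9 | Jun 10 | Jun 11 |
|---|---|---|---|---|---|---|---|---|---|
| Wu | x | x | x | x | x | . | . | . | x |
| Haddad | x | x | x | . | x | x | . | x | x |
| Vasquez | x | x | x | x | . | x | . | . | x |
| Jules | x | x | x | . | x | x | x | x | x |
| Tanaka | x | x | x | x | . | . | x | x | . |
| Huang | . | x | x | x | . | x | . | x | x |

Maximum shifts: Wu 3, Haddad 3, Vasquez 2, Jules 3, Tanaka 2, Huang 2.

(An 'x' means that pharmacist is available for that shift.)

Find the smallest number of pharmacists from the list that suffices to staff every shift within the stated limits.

11 slots to fill and no one can take more than 3, so at least ⌈11/3⌉ = 4 pharmacists are needed.
Wu, Haddad, Vasquez, and Jules alone can cover everything: Jun 3→Wu, Jun 4→Vasquez+Jules, Jun 5→Haddad, Jun 6→Wu+Vasquez, Jun 7→Wu, Jun 8→Haddad, Jun 9→Jules, Jun 10→Haddad, Jun 11→Jules.

4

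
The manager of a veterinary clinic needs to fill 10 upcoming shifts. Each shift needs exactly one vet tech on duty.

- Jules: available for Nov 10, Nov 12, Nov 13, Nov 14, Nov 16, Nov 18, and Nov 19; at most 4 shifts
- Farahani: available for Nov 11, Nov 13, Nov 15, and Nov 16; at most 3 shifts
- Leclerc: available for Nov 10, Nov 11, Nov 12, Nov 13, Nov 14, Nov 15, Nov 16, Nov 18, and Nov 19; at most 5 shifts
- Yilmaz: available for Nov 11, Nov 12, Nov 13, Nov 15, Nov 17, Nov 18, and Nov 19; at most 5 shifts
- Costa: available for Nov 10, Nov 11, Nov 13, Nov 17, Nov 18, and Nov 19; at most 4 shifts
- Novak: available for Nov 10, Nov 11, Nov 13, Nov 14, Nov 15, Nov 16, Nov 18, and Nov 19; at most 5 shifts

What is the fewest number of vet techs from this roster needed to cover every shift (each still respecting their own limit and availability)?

10 slots to fill and no one can take more than 5, so at least ⌈10/5⌉ = 2 vet techs are needed.
Leclerc and Yilmaz alone can cover everything: Nov 10→Leclerc, Nov 11→Leclerc, Nov 12→Leclerc, Nov 13→Yilmaz, Nov 14→Leclerc, Nov 15→Yilmaz, Nov 16→Leclerc, Nov 17→Yilmaz, Nov 18→Yilmaz, Nov 19→Yilmaz.

2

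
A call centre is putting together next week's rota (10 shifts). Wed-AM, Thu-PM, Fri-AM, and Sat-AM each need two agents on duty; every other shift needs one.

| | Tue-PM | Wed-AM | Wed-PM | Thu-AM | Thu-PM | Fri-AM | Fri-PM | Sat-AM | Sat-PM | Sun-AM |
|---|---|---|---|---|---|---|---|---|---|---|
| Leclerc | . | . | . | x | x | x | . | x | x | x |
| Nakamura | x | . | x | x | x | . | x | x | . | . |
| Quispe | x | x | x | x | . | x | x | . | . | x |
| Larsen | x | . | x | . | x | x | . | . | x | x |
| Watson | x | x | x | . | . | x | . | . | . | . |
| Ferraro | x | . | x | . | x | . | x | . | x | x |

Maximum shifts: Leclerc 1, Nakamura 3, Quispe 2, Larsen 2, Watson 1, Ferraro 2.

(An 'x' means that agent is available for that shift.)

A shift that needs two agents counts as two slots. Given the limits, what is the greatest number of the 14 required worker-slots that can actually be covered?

11

Total capacity across all agents is 1+3+2+2+1+2 = 11, and 14 slots are needed, so at most 11 can be filled.
An assignment achieving 11: Wed-AM→Quispe+Watson, Thu-AM→Nakamura, Thu-PM→Larsen+Ferraro, Fri-AM→Quispe, Fri-PM→Nakamura, Sat-AM→Leclerc+Nakamura, Sat-PM→Larsen, Sun-AM→Ferraro.
Loads: Leclerc 1/1, Nakamura 3/3, Quispe 2/2, Larsen 2/2, Watson 1/1, Ferraro 2/2.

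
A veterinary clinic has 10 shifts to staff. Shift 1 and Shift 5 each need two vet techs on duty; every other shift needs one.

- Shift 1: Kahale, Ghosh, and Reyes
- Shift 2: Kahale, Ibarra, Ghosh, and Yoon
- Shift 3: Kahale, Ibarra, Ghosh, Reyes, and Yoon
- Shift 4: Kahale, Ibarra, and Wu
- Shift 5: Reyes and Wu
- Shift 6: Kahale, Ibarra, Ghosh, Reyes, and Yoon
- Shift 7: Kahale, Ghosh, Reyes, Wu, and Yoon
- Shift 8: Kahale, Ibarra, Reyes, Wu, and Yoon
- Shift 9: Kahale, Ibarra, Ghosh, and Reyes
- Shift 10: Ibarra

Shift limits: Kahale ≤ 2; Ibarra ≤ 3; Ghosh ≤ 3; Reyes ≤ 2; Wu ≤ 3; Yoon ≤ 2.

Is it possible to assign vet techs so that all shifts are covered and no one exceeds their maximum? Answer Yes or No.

Yes

Shift 5 can only be covered by Reyes and Wu, so that assignment is forced.
Shift 10 can only be covered by Ibarra, so that assignment is forced.
One valid schedule: Shift 1→Kahale+Ghosh, Shift 2→Ibarra, Shift 3→Ghosh, Shift 4→Kahale, Shift 5→Reyes+Wu, Shift 6→Ghosh, Shift 7→Reyes, Shift 8→Wu, Shift 9→Ibarra, Shift 10→Ibarra.
Loads: Kahale 2/2, Ibarra 3/3, Ghosh 3/3, Reyes 2/2, Wu 2/3, Yoon 0/2 — all within limits.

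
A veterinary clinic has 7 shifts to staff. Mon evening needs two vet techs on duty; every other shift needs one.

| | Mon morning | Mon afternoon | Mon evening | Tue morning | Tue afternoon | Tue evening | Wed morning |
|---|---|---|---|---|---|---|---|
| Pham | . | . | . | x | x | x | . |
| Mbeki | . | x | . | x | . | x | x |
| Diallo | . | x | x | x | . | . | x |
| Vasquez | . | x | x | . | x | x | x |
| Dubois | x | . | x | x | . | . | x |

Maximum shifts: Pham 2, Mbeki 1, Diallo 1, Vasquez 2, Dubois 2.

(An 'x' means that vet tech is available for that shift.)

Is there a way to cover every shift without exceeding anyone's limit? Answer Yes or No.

Yes

Mon morning can only be covered by Dubois, so that assignment is forced.
One valid schedule: Mon morning→Dubois, Mon afternoon→Mbeki, Mon evening→Diallo+Vasquez, Tue morning→Dubois, Tue afternoon→Pham, Tue evening→Pham, Wed morning→Vasquez.
Loads: Pham 2/2, Mbeki 1/1, Diallo 1/1, Vasquez 2/2, Dubois 2/2 — all within limits.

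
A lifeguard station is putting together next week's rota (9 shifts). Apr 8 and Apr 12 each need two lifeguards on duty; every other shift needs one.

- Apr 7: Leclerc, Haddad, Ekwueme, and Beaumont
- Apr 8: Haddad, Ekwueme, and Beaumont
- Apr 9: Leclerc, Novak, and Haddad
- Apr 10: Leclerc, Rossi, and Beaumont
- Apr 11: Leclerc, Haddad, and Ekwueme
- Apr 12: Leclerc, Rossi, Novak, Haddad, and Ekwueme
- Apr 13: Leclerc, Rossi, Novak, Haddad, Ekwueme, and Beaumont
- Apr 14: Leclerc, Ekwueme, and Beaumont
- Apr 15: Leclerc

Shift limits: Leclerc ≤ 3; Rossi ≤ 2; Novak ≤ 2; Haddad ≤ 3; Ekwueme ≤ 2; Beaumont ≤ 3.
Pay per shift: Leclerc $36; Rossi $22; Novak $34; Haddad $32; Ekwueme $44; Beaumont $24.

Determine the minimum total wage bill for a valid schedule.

Apr 15 can only be covered by Leclerc, so that assignment is forced.
Picking the cheapest available lifeguard for each shift independently would cost $302, but that ignores the shift limits.
An optimal schedule: Apr 7→Beaumont, Apr 8→Beaumont+Haddad, Apr 9→Haddad, Apr 10→Rossi, Apr 11→Haddad, Apr 12→Rossi+Novak, Apr 13→Novak, Apr 14→Beaumont, Apr 15→Leclerc.
Total: 24 + 24 + 32 + 32 + 22 + 32 + 22 + 34 + 34 + 24 + 36 = $316.

$316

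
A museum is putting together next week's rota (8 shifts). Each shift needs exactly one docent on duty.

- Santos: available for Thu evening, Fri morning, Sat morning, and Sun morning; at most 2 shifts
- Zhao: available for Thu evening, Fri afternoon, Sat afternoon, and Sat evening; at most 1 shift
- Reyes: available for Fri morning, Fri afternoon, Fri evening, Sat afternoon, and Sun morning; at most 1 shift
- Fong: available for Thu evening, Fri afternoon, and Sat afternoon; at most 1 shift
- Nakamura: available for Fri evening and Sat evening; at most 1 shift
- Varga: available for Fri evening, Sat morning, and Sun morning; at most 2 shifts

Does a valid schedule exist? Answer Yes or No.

One valid schedule: Thu evening→Zhao, Fri morning→Santos, Fri afternoon→Reyes, Fri evening→Varga, Sat morning→Santos, Sat afternoon→Fong, Sat evening→Nakamura, Sun morning→Varga.
Loads: Santos 2/2, Zhao 1/1, Reyes 1/1, Fong 1/1, Nakamura 1/1, Varga 2/2 — all within limits.

Yes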